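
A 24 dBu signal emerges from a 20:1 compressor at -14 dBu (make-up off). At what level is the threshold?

-16 dBu

Input is 40 dB above T (since output overshoot × R = input overshoot: (-14 − T)·20 = 24 − T gives T = -16 dBu).
Check: -16 + (24 − (-16))/20 = -16 + 2 = -14 dBu. ✓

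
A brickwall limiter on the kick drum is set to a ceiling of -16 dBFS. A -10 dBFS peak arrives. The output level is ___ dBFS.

A brickwall limiter is an ∞:1 compressor: any input above the ceiling is clamped to -16 dBFS.

-16 dBFS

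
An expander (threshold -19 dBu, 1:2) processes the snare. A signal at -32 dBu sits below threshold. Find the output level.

Undershoot = (-19) − (-32) = 13 dB.
At 1:2, that expands to 26 dB under threshold.
Output = -19 − 26 = -45 dBu.

-45 dBu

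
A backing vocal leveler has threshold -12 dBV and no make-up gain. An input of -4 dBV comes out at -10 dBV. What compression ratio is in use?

4:1

Input overshoot = -4 − (-12) = 8 dB; output overshoot = -10 − (-12) = 2 dB.
Ratio = 8 / 2 = 4.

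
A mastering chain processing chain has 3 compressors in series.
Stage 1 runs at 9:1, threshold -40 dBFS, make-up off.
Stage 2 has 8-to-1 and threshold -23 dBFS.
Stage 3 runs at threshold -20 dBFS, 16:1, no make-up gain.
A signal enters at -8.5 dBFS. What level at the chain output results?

Stage 1: 31.5 dB above -40 dBFS, reduced 9:1 to 3.5 dB above → -36.5 dBFS.
Stage 2: below threshold (-36.5 ≤ -23); passes unchanged; output -36.5 dBFS.
Stage 3: -36.5 dBFS ≤ -20 dBFS, so stage 3 doesn't engage; output -36.5 dBFS.

-36.5 dBFS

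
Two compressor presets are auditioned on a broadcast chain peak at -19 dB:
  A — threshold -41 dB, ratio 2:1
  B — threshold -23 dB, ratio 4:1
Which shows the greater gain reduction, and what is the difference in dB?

A: 22 dB over, compressed to 11 dB over, so 11 dB of GR.
B: 4 dB over, compressed to 1 dB over, so 3 dB of GR.
A applies 8 dB more gain reduction.

A, by 8 dB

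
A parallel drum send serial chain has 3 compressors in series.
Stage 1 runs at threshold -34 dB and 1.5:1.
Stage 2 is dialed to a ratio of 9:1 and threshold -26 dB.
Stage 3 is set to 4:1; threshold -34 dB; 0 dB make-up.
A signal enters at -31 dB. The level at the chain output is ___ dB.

-33.5 dB

Stage 1: 3 dB above -34 dB, reduced 1.5:1 to 2 dB above → -32 dB.
Stage 2: -32 dB ≤ -26 dB, so stage 2 doesn't engage; output -32 dB.
Stage 3: overshoot 2 dB → 2/4 = 0.5 dB → -33.5 dB.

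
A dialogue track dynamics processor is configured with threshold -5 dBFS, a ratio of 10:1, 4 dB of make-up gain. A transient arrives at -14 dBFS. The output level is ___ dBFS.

-14 dBFS is 9 dB below the -5 dBFS threshold, so no gain reduction is applied.
Make-up gain adds 4 dB: -14 + 4 = -10 dBFS.

-10 dBFS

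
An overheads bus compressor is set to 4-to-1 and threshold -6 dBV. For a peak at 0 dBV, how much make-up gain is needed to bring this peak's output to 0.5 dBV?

Without make-up, output = threshold + overshoot/4 = -6 + 1.5 = -4.5 dBV.
Gap to target: 5 dB.

5 dB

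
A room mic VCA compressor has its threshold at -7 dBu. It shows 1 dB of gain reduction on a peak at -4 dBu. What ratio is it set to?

Input overshoot = -4 − (-7) = 3 dB.
Output overshoot = 3 − 1 = 2 dB.
Ratio = input overshoot / output overshoot = 3 / 2 = 1.5.

1.5:1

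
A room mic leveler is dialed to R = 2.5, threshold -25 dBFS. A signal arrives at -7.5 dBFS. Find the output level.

-18 dBFS

-7.5 dBFS sits 17.5 dB over threshold.
At 2.5:1 the overshoot is divided by 2.5, leaving 7 dB above threshold.
That puts the output at -18 dBFS.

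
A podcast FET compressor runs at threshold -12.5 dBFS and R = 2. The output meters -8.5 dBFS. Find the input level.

The compressed level sits -8.5 − (-12.5) = 4 dB over threshold.
Input overshoot = R × output overshoot = 8 dB → input = -12.5 + 8 = -4.5 dBFS.

-4.5 dBFS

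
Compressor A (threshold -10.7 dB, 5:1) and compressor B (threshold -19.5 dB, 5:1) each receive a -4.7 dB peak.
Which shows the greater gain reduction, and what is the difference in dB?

A: overshoot 6 dB → output overshoot 1.2 dB → GR 4.8 dB.
B: overshoot 14.8 dB → output overshoot 2.96 dB → GR 11.84 dB.
Difference: 7.04 dB in favour of B.

B, by 7.04 dB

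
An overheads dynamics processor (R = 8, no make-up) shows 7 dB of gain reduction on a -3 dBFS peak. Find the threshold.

Input is 8 dB above T (since output overshoot × R = input overshoot: (-10 − T)·8 = -3 − T gives T = -11 dBFS).
Check: -11 + (-3 − (-11))/8 = -11 + 1 = -10 dBFS. ✓

-11 dBFS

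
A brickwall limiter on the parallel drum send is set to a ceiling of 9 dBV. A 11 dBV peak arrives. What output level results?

A brickwall limiter is an ∞:1 compressor: any input above the ceiling is clamped to 9 dBV.

9 dBV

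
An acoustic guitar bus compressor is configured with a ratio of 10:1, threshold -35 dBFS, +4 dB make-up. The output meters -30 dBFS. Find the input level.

Stripping the +4 dB make-up gives -34 dBFS at the gain stage.
The compressed level sits -34 − (-35) = 1 dB over threshold.
Undo the ratio: input overshoot = 1 × 10 = 10 dB, giving input = -25 dBFS.

-25 dBFS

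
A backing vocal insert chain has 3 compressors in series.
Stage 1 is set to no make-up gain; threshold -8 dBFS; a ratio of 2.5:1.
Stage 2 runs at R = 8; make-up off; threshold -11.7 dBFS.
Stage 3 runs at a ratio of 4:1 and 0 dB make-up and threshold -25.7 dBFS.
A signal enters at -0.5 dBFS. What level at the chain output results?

-21.990625 dBFS

Stage 1: -0.5 dBFS is 7.5 dB over -8 dBFS; at 2.5:1 that becomes 3 dB over, giving -5 dBFS.
Stage 2: overshoot 6.7 dB → 6.7/8 = 0.8375 dB → -10.8625 dBFS.
Stage 3: 14.8375 dB above -25.7 dBFS, reduced 4:1 to 3.709375 dB above → -21.990625 dBFS.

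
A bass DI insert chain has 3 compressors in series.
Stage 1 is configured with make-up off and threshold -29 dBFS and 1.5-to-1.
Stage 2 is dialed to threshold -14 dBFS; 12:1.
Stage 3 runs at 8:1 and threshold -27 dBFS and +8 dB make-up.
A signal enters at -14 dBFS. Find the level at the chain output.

Stage 1: overshoot 15 dB → 15/1.5 = 10 dB → -19 dBFS.
Stage 2: below threshold (-19 ≤ -14); passes unchanged; output -19 dBFS.
Stage 3: 8 dB above -27 dBFS, reduced 8:1 to 1 dB above → -26 dBFS; +8 dB make-up → -18 dBFS.

-18 dBFS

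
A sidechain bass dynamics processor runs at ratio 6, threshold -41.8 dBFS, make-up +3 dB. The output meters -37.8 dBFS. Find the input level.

Remove make-up: -37.8 − 3 = -40.8 dBFS.
That's 1 dB above the -41.8 dBFS threshold.
Input overshoot = R × output overshoot = 6 dB → input = -41.8 + 6 = -35.8 dBFS.

-35.8 dBFS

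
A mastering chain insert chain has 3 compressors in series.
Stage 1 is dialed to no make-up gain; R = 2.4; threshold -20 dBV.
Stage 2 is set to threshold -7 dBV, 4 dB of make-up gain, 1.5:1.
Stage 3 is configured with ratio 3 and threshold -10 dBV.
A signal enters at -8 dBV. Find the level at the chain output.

Stage 1: overshoot 12 dB → 12/2.4 = 5 dB → -15 dBV.
Stage 2: below threshold (-15 ≤ -7); passes unchanged; make-up brings it to -11 dBV.
Stage 3: -11 dBV is at or below the -10 dBV threshold — no compression; output -11 dBV.

-11 dBV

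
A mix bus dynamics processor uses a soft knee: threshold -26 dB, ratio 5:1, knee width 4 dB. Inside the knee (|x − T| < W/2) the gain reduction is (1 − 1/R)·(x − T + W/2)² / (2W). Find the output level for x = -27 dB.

-27.1 dB

x − T + W/2 = -27 − (-26) + 2 = 1.
GR = (1 − 1/5) × 1² / 8 = 0.8 × 1 / 8 = 0.1 dB.
Output = -27 − 0.1 = -27.1 dB.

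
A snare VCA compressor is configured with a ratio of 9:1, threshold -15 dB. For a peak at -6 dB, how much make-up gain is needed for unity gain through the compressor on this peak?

8 dB

Overshoot 9 dB → 9/9 = 1 dB after compression, so the compressed level is -15 + 1 = -14 dB.
Make-up = target − compressed = -6 − (-14) = 8 dB.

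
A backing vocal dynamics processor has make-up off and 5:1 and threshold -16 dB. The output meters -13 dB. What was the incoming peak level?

-1 dB

That's 3 dB above the -16 dB threshold.
Before 5:1 compression the overshoot was 3 × 5 = 15 dB, so input = -16 + 15 = -1 dB.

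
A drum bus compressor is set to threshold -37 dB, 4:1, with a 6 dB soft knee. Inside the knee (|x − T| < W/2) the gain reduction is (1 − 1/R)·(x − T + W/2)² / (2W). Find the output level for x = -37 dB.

x − T + W/2 = -37 − (-37) + 3 = 3.
GR = (1 − 1/4) × 3² / 12 = 0.75 × 9 / 12 = 0.5625 dB.
Output = -37 − 0.5625 = -37.5625 dB.

-37.5625 dB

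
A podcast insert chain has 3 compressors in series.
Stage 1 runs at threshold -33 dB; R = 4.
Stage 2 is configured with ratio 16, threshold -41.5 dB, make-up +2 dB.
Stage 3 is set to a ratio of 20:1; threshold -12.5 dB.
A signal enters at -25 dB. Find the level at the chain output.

Stage 1: overshoot 8 dB → 8/4 = 2 dB → -31 dB.
Stage 2: -31 dB is 10.5 dB over -41.5 dB; at 16:1 that becomes 0.65625 dB over, giving -40.84375 dB; +2 dB make-up → -38.84375 dB.
Stage 3: below threshold (-38.84375 ≤ -12.5); passes unchanged; output -38.84375 dB.

-38.84375 dB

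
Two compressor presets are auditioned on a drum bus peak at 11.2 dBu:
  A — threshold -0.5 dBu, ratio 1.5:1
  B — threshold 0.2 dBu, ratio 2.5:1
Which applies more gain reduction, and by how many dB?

B, by 2.7 dB

A: overshoot 11.7 dB → output overshoot 7.8 dB → GR 3.9 dB.
B: overshoot 11 dB → output overshoot 4.4 dB → GR 6.6 dB.
Difference: 2.7 dB in favour of B.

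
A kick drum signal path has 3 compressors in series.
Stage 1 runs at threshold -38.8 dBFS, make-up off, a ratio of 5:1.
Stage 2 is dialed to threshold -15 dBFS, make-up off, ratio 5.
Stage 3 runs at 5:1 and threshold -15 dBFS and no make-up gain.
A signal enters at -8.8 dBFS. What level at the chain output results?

Stage 1: overshoot 30 dB → 30/5 = 6 dB → -32.8 dBFS.
Stage 2: below threshold (-32.8 ≤ -15); passes unchanged; output -32.8 dBFS.
Stage 3: -32.8 dBFS is at or below the -15 dBFS threshold — no compression; output -32.8 dBFS.

-32.8 dBFS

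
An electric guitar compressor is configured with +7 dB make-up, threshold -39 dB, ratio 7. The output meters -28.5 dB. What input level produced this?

Stripping the +7 dB make-up gives -35.5 dB at the gain stage.
Post-compression overshoot = -35.5 − (-39) = 3.5 dB.
Input overshoot = R × output overshoot = 24.5 dB → input = -39 + 24.5 = -14.5 dB.

-14.5 dB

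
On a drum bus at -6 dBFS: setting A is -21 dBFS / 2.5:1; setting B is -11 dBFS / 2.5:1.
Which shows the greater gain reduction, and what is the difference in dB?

A, by 6 dB

A: GR = 15 − 15/2.5 = 9 dB.
B: GR = 5 − 5/2.5 = 3 dB.
A applies 6 dB more gain reduction.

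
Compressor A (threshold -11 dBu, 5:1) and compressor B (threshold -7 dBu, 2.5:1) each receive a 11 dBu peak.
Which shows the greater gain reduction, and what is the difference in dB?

A: overshoot 22 dB → output overshoot 4.4 dB → GR 17.6 dB.
B: overshoot 18 dB → output overshoot 7.2 dB → GR 10.8 dB.
Difference: 6.8 dB in favour of A.

A, by 6.8 dB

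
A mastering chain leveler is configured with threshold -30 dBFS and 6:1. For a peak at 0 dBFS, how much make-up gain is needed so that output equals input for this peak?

25 dB

The peak compresses to -30 + 30/6 = -25 dBFS.
To reach 0 dBFS requires 0 − (-25) = 25 dB of make-up.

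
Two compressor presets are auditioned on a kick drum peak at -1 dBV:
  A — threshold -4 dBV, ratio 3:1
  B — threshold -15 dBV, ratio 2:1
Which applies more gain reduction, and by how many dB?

B, by 5 dB

A: GR = 3 − 3/3 = 2 dB.
B: GR = 14 − 14/2 = 7 dB.
B applies 5 dB more gain reduction.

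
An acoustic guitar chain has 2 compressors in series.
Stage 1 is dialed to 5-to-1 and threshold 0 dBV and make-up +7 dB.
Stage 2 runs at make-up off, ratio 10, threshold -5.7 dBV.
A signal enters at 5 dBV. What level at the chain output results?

-4.33 dBV

Stage 1: 5 dB above 0 dBV, reduced 5:1 to 1 dB above → 1 dBV; +7 dB make-up → 8 dBV.
Stage 2: 13.7 dB above -5.7 dBV, reduced 10:1 to 1.37 dB above → -4.33 dBV.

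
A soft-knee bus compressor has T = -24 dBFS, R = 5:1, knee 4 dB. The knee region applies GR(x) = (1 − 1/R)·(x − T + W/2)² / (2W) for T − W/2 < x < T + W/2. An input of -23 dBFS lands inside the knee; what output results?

x − T + W/2 = -23 − (-24) + 2 = 3.
GR = (1 − 1/5) × 3² / 8 = 0.8 × 9 / 8 = 0.9 dB.
Output = -23 − 0.9 = -23.9 dBFS.

-23.9 dBFS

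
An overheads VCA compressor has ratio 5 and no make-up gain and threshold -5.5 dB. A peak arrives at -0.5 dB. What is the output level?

The input is 5 dB above the -5.5 dB threshold.
The 5 dB excess becomes 1 dB after 5:1 reduction.
Output = -5.5 + 1 = -4.5 dB.

-4.5 dB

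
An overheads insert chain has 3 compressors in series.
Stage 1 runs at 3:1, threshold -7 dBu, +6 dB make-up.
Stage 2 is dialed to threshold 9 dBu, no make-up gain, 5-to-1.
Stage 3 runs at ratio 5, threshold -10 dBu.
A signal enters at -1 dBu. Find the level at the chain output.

-7.8 dBu

Stage 1: -1 dBu is 6 dB over -7 dBu; at 3:1 that becomes 2 dB over, giving -5 dBu; +6 dB make-up → 1 dBu.
Stage 2: below threshold (1 ≤ 9); passes unchanged; output 1 dBu.
Stage 3: overshoot 11 dB → 11/5 = 2.2 dB → -7.8 dBu.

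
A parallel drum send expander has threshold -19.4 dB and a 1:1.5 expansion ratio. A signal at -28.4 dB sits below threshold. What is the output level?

-32.9 dB

Below threshold, a 1:1.5 expander applies gain = (1.5−1)×(T − x) of attenuation.
(1.5−1) × 9 = 4.5 dB, so output = -28.4 − 4.5 = -32.9 dB.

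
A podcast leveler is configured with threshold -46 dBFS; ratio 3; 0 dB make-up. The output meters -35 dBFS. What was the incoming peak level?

-13 dBFS

That's 11 dB above the -46 dBFS threshold.
Input overshoot = R × output overshoot = 33 dB → input = -46 + 33 = -13 dBFS.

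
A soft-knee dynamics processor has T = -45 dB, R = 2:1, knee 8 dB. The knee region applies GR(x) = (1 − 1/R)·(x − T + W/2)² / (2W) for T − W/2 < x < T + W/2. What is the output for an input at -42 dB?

-43.53125 dB

x − T + W/2 = -42 − (-45) + 4 = 7.
GR = (1 − 1/2) × 7² / 16 = 0.5 × 49 / 16 = 1.53125 dB.
Output = -42 − 1.53125 = -43.53125 dB.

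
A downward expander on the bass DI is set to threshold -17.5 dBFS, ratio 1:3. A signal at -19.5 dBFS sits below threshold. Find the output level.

The input is 2 dB below the -17.5 dBFS threshold.
A 1:3 expander multiplies undershoot by 3: 2 × 3 = 6 dB below threshold.
Output = -17.5 − 6 = -23.5 dBFS.

-23.5 dBFS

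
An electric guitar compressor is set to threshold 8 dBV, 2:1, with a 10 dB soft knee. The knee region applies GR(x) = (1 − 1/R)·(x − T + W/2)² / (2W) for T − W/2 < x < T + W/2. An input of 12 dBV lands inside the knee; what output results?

9.975 dBV

x − T + W/2 = 12 − 8 + 5 = 9.
GR = (1 − 1/2) × 9² / 20 = 0.5 × 81 / 20 = 2.025 dB.
Output = 12 − 2.025 = 9.975 dBV.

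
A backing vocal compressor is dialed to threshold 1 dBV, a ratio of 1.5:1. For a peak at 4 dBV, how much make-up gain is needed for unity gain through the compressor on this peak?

1 dB

The peak compresses to 1 + 3/1.5 = 3 dBV.
To reach 4 dBV requires 4 − 3 = 1 dB of make-up.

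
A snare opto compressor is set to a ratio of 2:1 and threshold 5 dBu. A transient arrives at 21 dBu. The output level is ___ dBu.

13 dBu

21 dBu sits 16 dB over threshold.
The 16 dB excess becomes 8 dB after 2:1 reduction.
Output = 5 + 8 = 13 dBu.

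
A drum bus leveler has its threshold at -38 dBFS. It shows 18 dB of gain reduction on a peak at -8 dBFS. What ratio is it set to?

2.5:1

Input overshoot = -8 − (-38) = 30 dB.
Output overshoot = 30 − 18 = 12 dB.
Ratio = input overshoot / output overshoot = 30 / 12 = 2.5.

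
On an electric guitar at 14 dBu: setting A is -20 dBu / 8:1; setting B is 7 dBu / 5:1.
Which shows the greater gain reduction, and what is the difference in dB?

A, by 24.15 dB

A: GR = 34 − 34/8 = 29.75 dB.
B: GR = 7 − 7/5 = 5.6 dB.
A applies 24.15 dB more gain reduction.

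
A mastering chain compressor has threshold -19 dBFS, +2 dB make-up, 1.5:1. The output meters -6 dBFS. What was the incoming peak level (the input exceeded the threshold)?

-2.5 dBFS

Before make-up, the level was -6 − 2 = -8 dBFS.
The compressed level sits -8 − (-19) = 11 dB over threshold.
Before 1.5:1 compression the overshoot was 11 × 1.5 = 16.5 dB, so input = -19 + 16.5 = -2.5 dBFS.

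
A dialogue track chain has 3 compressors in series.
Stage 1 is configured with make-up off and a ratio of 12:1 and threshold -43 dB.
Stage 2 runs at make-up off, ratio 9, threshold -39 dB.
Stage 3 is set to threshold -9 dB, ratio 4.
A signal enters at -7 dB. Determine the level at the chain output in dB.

Stage 1: overshoot 36 dB → 36/12 = 3 dB → -40 dB.
Stage 2: -40 dB ≤ -39 dB, so stage 2 doesn't engage; output -40 dB.
Stage 3: -40 dB ≤ -9 dB, so stage 3 doesn't engage; output -40 dB.

-40 dB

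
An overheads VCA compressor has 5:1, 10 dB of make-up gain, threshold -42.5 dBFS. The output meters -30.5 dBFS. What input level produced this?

Stripping the +10 dB make-up gives -40.5 dBFS at the gain stage.
The compressed level sits -40.5 − (-42.5) = 2 dB over threshold.
Undo the ratio: input overshoot = 2 × 5 = 10 dB, giving input = -32.5 dBFS.

-32.5 dBFS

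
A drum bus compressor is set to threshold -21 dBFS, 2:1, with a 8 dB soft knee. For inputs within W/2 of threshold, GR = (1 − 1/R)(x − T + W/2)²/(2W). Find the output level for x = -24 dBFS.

-24.03125 dBFS

x − T + W/2 = -24 − (-21) + 4 = 1.
GR = (1 − 1/2) × 1² / 16 = 0.5 × 1 / 16 = 0.03125 dB.
Output = -24 − 0.03125 = -24.03125 dBFS.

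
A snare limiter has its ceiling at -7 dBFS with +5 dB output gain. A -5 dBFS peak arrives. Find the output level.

The limiter clamps the peak to its -7 dBFS ceiling.
Output gain then adds 5 dB: -7 + 5 = -2 dBFS.

-2 dBFS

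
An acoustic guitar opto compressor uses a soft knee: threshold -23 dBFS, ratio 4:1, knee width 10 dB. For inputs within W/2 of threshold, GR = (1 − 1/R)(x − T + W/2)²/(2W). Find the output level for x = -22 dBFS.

-23.35 dBFS

x − T + W/2 = -22 − (-23) + 5 = 6.
GR = (1 − 1/4) × 6² / 20 = 0.75 × 36 / 20 = 1.35 dB.
Output = -22 − 1.35 = -23.35 dBFS.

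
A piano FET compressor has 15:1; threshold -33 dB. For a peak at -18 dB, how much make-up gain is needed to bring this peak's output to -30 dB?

Without make-up, output = threshold + overshoot/15 = -33 + 1 = -32 dB.
Gap to target: 2 dB.

2 dB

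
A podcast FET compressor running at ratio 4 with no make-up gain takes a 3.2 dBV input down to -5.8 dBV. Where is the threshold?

Gain reduction = 3.2 − (-5.8) = 9 dB; output overshoot = GR / (R − 1) = 9 / 3 = 3 dB.
Threshold = output − output overshoot = -5.8 − 3 = -8.8 dBV.

-8.8 dBV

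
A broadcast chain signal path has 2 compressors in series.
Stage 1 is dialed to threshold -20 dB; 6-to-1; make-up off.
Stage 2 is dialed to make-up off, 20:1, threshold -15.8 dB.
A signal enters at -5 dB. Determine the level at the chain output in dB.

Stage 1: 15 dB above -20 dB, reduced 6:1 to 2.5 dB above → -17.5 dB.
Stage 2: -17.5 dB ≤ -15.8 dB, so stage 2 doesn't engage; output -17.5 dB.

-17.5 dB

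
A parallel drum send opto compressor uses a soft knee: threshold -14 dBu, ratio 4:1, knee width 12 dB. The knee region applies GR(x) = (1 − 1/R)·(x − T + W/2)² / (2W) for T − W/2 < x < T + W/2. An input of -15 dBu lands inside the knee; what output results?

x − T + W/2 = -15 − (-14) + 6 = 5.
GR = (1 − 1/4) × 5² / 24 = 0.75 × 25 / 24 = 0.78125 dB.
Output = -15 − 0.78125 = -15.78125 dBu.

-15.78125 dBu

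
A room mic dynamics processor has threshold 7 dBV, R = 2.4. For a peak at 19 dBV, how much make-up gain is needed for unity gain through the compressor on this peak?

7 dB

The peak compresses to 7 + 12/2.4 = 12 dBV.
To reach 19 dBV requires 19 − 12 = 7 dB of make-up.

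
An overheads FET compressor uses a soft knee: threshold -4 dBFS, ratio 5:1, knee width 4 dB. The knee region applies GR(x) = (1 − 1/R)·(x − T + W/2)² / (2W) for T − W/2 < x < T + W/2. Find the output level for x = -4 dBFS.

-4.4 dBFS

x − T + W/2 = -4 − (-4) + 2 = 2.
GR = (1 − 1/5) × 2² / 8 = 0.8 × 4 / 8 = 0.4 dB.
Output = -4 − 0.4 = -4.4 dBFS.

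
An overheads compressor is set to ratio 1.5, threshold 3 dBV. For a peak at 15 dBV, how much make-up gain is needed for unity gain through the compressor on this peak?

Without make-up, output = threshold + overshoot/1.5 = 3 + 8 = 11 dBV.
Gap to target: 4 dB.

4 dB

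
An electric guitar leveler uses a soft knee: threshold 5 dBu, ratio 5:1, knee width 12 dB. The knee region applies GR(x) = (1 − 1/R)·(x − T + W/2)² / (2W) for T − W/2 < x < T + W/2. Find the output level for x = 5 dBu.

3.8 dBu

x − T + W/2 = 5 − 5 + 6 = 6.
GR = (1 − 1/5) × 6² / 24 = 0.8 × 36 / 24 = 1.2 dB.
Output = 5 − 1.2 = 3.8 dBu.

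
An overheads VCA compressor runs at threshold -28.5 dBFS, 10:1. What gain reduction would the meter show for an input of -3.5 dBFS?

22.5 dB

-3.5 dBFS exceeds the threshold by 25 dB.
At 10:1, output sits 25/10 = 2.5 dB above threshold.
Gain reduction = 25 − 2.5 = 22.5 dB.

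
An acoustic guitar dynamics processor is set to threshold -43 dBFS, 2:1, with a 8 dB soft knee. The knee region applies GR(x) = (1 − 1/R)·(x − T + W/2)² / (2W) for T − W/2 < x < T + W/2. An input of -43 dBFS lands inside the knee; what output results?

-43.5 dBFS

x − T + W/2 = -43 − (-43) + 4 = 4.
GR = (1 − 1/2) × 4² / 16 = 0.5 × 16 / 16 = 0.5 dB.
Output = -43 − 0.5 = -43.5 dBFS.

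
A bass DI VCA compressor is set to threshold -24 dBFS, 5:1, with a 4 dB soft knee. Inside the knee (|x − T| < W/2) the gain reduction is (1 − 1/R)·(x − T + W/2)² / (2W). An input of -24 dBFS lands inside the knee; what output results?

x − T + W/2 = -24 − (-24) + 2 = 2.
GR = (1 − 1/5) × 2² / 8 = 0.8 × 4 / 8 = 0.4 dB.
Output = -24 − 0.4 = -24.4 dBFS.

-24.4 dBFS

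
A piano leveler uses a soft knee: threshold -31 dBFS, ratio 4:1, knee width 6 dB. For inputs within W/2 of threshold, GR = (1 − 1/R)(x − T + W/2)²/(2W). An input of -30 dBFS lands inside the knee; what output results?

x − T + W/2 = -30 − (-31) + 3 = 4.
GR = (1 − 1/4) × 4² / 12 = 0.75 × 16 / 12 = 1 dB.
Output = -30 − 1 = -31 dBFS.

-31 dBFS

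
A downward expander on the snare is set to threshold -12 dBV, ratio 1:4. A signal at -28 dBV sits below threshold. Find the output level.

The input is 16 dB below the -12 dBV threshold.
A 1:4 expander multiplies undershoot by 4: 16 × 4 = 64 dB below threshold.
Output = -12 − 64 = -76 dBV.

-76 dBV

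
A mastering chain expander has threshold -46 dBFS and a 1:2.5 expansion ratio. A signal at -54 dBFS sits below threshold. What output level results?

Below threshold, a 1:2.5 expander applies gain = (2.5−1)×(T − x) of attenuation.
(2.5−1) × 8 = 12 dB, so output = -54 − 12 = -66 dBFS.

-66 dBFS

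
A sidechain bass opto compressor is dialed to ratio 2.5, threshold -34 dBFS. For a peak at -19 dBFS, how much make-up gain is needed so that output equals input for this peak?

9 dB

Without make-up, output = threshold + overshoot/2.5 = -34 + 6 = -28 dBFS.
Gap to target: 9 dB.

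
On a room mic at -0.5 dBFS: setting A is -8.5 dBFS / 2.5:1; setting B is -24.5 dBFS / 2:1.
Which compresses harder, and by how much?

A: 8 dB over, compressed to 3.2 dB over, so 4.8 dB of GR.
B: 24 dB over, compressed to 12 dB over, so 12 dB of GR.
Difference: 7.2 dB in favour of B.

B, by 7.2 dB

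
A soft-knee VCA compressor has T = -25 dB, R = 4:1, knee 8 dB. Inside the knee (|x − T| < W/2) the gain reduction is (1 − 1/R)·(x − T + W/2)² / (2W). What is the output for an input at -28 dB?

x − T + W/2 = -28 − (-25) + 4 = 1.
GR = (1 − 1/4) × 1² / 16 = 0.75 × 1 / 16 = 0.046875 dB.
Output = -28 − 0.046875 = -28.046875 dB.

-28.046875 dB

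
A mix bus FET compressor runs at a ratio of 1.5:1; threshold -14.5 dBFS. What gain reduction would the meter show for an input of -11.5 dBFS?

1 dB

-11.5 dBFS exceeds the threshold by 3 dB.
At 1.5:1, output sits 3/1.5 = 2 dB above threshold.
Gain reduction = 3 − 2 = 1 dB.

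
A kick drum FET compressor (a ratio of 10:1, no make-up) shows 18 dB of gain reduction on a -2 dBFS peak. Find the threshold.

Let T be the threshold. Output overshoot = (input overshoot)/R, so -20 − T = (-2 − T)/10.
10·(-20 − T) = -2 − T → 9·T = -200 − (-2) = -198.
T = -198/9 = -22 dBFS.

-22 dBFS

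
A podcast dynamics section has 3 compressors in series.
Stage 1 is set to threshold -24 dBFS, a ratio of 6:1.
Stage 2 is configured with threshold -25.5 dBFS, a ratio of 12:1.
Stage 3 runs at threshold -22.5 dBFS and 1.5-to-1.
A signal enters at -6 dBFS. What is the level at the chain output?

-25.125 dBFS

Stage 1: 18 dB above -24 dBFS, reduced 6:1 to 3 dB above → -21 dBFS.
Stage 2: overshoot 4.5 dB → 4.5/12 = 0.375 dB → -25.125 dBFS.
Stage 3: -25.125 dBFS ≤ -22.5 dBFS, so stage 3 doesn't engage; output -25.125 dBFS.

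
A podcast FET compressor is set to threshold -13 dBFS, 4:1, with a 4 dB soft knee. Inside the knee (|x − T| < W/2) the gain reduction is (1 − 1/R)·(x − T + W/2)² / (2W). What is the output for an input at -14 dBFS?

x − T + W/2 = -14 − (-13) + 2 = 1.
GR = (1 − 1/4) × 1² / 8 = 0.75 × 1 / 8 = 0.09375 dB.
Output = -14 − 0.09375 = -14.09375 dBFS.

-14.09375 dBFS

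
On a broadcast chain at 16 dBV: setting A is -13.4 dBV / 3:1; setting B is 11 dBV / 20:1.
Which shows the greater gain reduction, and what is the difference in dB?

A, by 14.85 dB

A: GR = 29.4 − 29.4/3 = 19.6 dB.
B: GR = 5 − 5/20 = 4.75 dB.
A applies 14.85 dB more gain reduction.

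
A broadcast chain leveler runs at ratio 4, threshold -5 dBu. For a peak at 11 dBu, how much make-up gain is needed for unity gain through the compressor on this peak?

12 dB

Overshoot 16 dB → 16/4 = 4 dB after compression, so the compressed level is -5 + 4 = -1 dBu.
Make-up = target − compressed = 11 − (-1) = 12 dB.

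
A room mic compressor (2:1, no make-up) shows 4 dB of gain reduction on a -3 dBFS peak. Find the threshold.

-11 dBFS

Gain reduction = -3 − (-7) = 4 dB; output overshoot = GR / (R − 1) = 4 / 1 = 4 dB.
Threshold = output − output overshoot = -7 − 4 = -11 dBFS.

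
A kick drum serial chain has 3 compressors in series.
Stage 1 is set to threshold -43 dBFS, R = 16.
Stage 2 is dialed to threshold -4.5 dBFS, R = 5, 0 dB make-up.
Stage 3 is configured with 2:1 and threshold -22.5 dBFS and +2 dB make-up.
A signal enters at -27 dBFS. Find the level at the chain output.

Stage 1: 16 dB above -43 dBFS, reduced 16:1 to 1 dB above → -42 dBFS.
Stage 2: below threshold (-42 ≤ -4.5); passes unchanged; output -42 dBFS.
Stage 3: -42 dBFS is at or below the -22.5 dBFS threshold — no compression; make-up brings it to -40 dBFS.

-40 dBFS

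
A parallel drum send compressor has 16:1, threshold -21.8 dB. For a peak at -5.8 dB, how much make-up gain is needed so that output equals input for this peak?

Overshoot 16 dB → 16/16 = 1 dB after compression, so the compressed level is -21.8 + 1 = -20.8 dB.
Make-up = target − compressed = -5.8 − (-20.8) = 15 dB.

15 dB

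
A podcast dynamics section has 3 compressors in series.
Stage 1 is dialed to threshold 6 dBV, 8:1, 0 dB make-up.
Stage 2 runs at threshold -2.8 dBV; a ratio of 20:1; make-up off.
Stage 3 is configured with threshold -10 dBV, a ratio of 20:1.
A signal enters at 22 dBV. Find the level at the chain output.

Stage 1: 16 dB above 6 dBV, reduced 8:1 to 2 dB above → 8 dBV.
Stage 2: overshoot 10.8 dB → 10.8/20 = 0.54 dB → -2.26 dBV.
Stage 3: 7.74 dB above -10 dBV, reduced 20:1 to 0.387 dB above → -9.613 dBV.

-9.613 dBV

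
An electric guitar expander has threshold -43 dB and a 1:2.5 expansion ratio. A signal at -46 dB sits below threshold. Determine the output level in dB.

-50.5 dB

Undershoot = (-43) − (-46) = 3 dB.
At 1:2.5, that expands to 7.5 dB under threshold.
Output = -43 − 7.5 = -50.5 dB.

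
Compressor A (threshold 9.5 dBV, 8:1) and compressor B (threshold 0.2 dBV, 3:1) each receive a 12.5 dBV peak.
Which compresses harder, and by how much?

A: overshoot 3 dB → output overshoot 0.375 dB → GR 2.625 dB.
B: overshoot 12.3 dB → output overshoot 4.1 dB → GR 8.2 dB.
B reduces 5.575 dB more.

B, by 5.575 dB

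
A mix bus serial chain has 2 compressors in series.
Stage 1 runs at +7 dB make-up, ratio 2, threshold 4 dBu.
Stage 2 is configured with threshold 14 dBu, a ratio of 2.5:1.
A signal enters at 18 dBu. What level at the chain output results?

15.6 dBu

Stage 1: 14 dB above 4 dBu, reduced 2:1 to 7 dB above → 11 dBu; +7 dB make-up → 18 dBu.
Stage 2: 18 dBu is 4 dB over 14 dBu; at 2.5:1 that becomes 1.6 dB over, giving 15.6 dBu.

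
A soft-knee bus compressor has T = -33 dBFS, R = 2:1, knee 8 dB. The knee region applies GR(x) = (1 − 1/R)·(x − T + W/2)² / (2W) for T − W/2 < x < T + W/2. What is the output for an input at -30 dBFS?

-31.53125 dBFS

x − T + W/2 = -30 − (-33) + 4 = 7.
GR = (1 − 1/2) × 7² / 16 = 0.5 × 49 / 16 = 1.53125 dB.
Output = -30 − 1.53125 = -31.53125 dBFS.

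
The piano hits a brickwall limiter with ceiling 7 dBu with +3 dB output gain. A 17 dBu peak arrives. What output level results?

10 dBu

A brickwall limiter is an ∞:1 compressor: any input above the ceiling is clamped to 7 dBu.
Output gain then adds 3 dB: 7 + 3 = 10 dBu.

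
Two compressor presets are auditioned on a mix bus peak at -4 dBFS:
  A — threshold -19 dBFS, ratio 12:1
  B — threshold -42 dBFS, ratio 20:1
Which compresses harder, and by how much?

B, by 22.35 dB

A: overshoot 15 dB → output overshoot 1.25 dB → GR 13.75 dB.
B: overshoot 38 dB → output overshoot 1.9 dB → GR 36.1 dB.
B applies 22.35 dB more gain reduction.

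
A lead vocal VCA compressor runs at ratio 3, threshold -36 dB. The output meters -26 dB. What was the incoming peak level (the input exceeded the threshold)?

Post-compression overshoot = -26 − (-36) = 10 dB.
Undo the ratio: input overshoot = 10 × 3 = 30 dB, giving input = -6 dB.

-6 dB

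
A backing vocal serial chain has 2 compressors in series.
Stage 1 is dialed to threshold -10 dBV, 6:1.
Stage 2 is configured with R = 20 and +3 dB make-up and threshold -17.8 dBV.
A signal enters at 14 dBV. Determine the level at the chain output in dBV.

Stage 1: overshoot 24 dB → 24/6 = 4 dB → -6 dBV.
Stage 2: -6 dBV is 11.8 dB over -17.8 dBV; at 20:1 that becomes 0.59 dB over, giving -17.21 dBV; +3 dB make-up → -14.21 dBV.

-14.21 dBV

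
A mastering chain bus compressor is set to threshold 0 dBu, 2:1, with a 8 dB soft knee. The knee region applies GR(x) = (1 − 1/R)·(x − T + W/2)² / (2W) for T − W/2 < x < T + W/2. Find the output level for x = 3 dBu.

x − T + W/2 = 3 − 0 + 4 = 7.
GR = (1 − 1/2) × 7² / 16 = 0.5 × 49 / 16 = 1.53125 dB.
Output = 3 − 1.53125 = 1.46875 dBu.

1.46875 dBu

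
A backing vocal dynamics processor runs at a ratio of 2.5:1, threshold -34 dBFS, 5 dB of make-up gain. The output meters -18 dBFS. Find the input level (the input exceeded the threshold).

Stripping the +5 dB make-up gives -23 dBFS at the gain stage.
That's 11 dB above the -34 dBFS threshold.
Undo the ratio: input overshoot = 11 × 2.5 = 27.5 dB, giving input = -6.5 dBFS.

-6.5 dBFS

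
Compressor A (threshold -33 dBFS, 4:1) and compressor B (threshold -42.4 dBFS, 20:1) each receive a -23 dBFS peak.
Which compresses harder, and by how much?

A: 10 dB over, compressed to 2.5 dB over, so 7.5 dB of GR.
B: 19.4 dB over, compressed to 0.97 dB over, so 18.43 dB of GR.
B reduces 10.93 dB more.

B, by 10.93 dB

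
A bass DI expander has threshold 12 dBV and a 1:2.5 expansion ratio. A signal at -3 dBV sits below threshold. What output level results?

The input is 15 dB below the 12 dBV threshold.
A 1:2.5 expander multiplies undershoot by 2.5: 15 × 2.5 = 37.5 dB below threshold.
Output = 12 − 37.5 = -25.5 dBV.

-25.5 dBV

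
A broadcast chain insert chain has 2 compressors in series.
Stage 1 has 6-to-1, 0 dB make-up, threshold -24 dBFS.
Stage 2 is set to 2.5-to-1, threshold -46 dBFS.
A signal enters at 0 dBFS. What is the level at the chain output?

-35.6 dBFS

Stage 1: overshoot 24 dB → 24/6 = 4 dB → -20 dBFS.
Stage 2: -20 dBFS is 26 dB over -46 dBFS; at 2.5:1 that becomes 10.4 dB over, giving -35.6 dBFS.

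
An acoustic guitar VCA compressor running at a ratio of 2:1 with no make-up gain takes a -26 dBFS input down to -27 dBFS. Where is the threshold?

Gain reduction = -26 − (-27) = 1 dB; output overshoot = GR / (R − 1) = 1 / 1 = 1 dB.
Threshold = output − output overshoot = -27 − 1 = -28 dBFS.

-28 dBFS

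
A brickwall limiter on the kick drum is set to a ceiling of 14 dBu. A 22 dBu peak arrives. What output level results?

14 dBu

The limiter clamps the peak to its 14 dBu ceiling.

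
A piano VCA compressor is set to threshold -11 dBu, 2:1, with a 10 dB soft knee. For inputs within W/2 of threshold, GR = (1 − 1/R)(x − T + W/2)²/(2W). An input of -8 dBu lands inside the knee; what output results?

x − T + W/2 = -8 − (-11) + 5 = 8.
GR = (1 − 1/2) × 8² / 20 = 0.5 × 64 / 20 = 1.6 dB.
Output = -8 − 1.6 = -9.6 dBu.

-9.6 dBu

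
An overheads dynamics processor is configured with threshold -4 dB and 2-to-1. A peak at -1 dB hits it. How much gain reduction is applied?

The signal is 3 dB above threshold.
A 2:1 ratio leaves 1.5 dB of that excess.
So the signal is attenuated by 3 − 1.5 = 1.5 dB.

1.5 dB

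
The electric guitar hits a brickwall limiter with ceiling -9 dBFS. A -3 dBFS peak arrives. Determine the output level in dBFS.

-9 dBFS

A brickwall limiter is an ∞:1 compressor: any input above the ceiling is clamped to -9 dBFS.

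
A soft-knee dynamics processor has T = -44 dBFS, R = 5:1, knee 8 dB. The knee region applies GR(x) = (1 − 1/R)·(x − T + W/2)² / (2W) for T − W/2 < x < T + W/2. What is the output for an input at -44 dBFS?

-44.8 dBFS

x − T + W/2 = -44 − (-44) + 4 = 4.
GR = (1 − 1/5) × 4² / 16 = 0.8 × 16 / 16 = 0.8 dB.
Output = -44 − 0.8 = -44.8 dBFS.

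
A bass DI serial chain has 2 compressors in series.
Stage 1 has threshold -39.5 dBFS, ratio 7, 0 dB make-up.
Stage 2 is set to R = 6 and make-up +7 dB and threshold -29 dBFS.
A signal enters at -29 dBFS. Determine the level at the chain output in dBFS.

Stage 1: 10.5 dB above -39.5 dBFS, reduced 7:1 to 1.5 dB above → -38 dBFS.
Stage 2: -38 dBFS is at or below the -29 dBFS threshold — no compression; make-up brings it to -31 dBFS.

-31 dBFS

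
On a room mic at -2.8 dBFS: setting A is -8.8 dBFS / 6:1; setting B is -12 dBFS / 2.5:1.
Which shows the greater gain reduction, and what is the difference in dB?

A: GR = 6 − 6/6 = 5 dB.
B: GR = 9.2 − 9.2/2.5 = 5.52 dB.
B reduces 0.52 dB more.

B, by 0.52 dB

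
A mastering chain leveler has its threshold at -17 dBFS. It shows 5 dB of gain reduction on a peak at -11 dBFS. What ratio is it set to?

Input overshoot = -11 − (-17) = 6 dB.
Output overshoot = 6 − 5 = 1 dB.
Ratio = input overshoot / output overshoot = 6 / 1 = 6.

6:1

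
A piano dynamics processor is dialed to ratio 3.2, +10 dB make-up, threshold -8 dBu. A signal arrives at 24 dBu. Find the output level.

12 dBu

24 dBu sits 32 dB over threshold.
3.2:1 compression reduces that to 32/3.2 = 10 dB over.
Output = -8 + 10 = 2 dBu; make-up adds 10 dB, giving 12 dBu.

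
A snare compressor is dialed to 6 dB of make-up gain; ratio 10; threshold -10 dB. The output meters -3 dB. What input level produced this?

0 dB

Remove make-up: -3 − 6 = -9 dB.
That's 1 dB above the -10 dB threshold.
Undo the ratio: input overshoot = 1 × 10 = 10 dB, giving input = 0 dB.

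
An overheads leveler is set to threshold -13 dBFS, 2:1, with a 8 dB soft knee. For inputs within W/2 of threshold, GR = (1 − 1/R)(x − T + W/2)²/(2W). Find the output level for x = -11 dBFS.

-12.125 dBFS

x − T + W/2 = -11 − (-13) + 4 = 6.
GR = (1 − 1/2) × 6² / 16 = 0.5 × 36 / 16 = 1.125 dB.
Output = -11 − 1.125 = -12.125 dBFS.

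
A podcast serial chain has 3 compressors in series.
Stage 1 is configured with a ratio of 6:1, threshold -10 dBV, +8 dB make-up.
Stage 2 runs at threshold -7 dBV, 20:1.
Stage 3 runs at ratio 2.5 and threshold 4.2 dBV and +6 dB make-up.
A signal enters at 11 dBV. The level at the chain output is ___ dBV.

Stage 1: overshoot 21 dB → 21/6 = 3.5 dB → -6.5 dBV; +8 dB make-up → 1.5 dBV.
Stage 2: 1.5 dBV is 8.5 dB over -7 dBV; at 20:1 that becomes 0.425 dB over, giving -6.575 dBV.
Stage 3: below threshold (-6.575 ≤ 4.2); passes unchanged; make-up brings it to -0.575 dBV.

-0.575 dBV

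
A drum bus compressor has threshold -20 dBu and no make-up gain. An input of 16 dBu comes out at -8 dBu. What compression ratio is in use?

Input overshoot = 16 − (-20) = 36 dB; output overshoot = -8 − (-20) = 12 dB.
Ratio = 36 / 12 = 3.

3:1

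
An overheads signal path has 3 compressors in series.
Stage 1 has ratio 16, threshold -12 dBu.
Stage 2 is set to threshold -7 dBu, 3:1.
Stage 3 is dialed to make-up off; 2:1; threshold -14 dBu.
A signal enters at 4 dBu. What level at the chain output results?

Stage 1: overshoot 16 dB → 16/16 = 1 dB → -11 dBu.
Stage 2: -11 dBu ≤ -7 dBu, so stage 2 doesn't engage; output -11 dBu.
Stage 3: -11 dBu is 3 dB over -14 dBu; at 2:1 that becomes 1.5 dB over, giving -12.5 dBu.

-12.5 dBu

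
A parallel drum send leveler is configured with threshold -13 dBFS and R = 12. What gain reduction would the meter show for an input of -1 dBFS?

-1 dBFS exceeds the threshold by 12 dB.
At 12:1, output sits 12/12 = 1 dB above threshold.
So the signal is attenuated by 12 − 1 = 11 dB.

11 dB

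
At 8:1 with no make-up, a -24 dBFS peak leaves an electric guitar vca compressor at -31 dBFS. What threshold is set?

-32 dBFS

Input is 8 dB above T (since output overshoot × R = input overshoot: (-31 − T)·8 = -24 − T gives T = -32 dBFS).
Check: -32 + (-24 − (-32))/8 = -32 + 1 = -31 dBFS. ✓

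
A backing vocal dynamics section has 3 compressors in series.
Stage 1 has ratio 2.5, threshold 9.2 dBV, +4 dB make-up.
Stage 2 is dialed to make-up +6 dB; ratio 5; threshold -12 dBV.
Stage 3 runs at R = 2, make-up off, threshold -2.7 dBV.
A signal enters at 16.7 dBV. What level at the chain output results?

Stage 1: 16.7 dBV is 7.5 dB over 9.2 dBV; at 2.5:1 that becomes 3 dB over, giving 12.2 dBV; +4 dB make-up → 16.2 dBV.
Stage 2: overshoot 28.2 dB → 28.2/5 = 5.64 dB → -6.36 dBV; +6 dB make-up → -0.36 dBV.
Stage 3: -0.36 dBV is 2.34 dB over -2.7 dBV; at 2:1 that becomes 1.17 dB over, giving -1.53 dBV.

-1.53 dBV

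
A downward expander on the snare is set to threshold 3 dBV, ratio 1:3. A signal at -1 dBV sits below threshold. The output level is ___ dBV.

Below threshold, a 1:3 expander applies gain = (3−1)×(T − x) of attenuation.
(3−1) × 4 = 8 dB, so output = -1 − 8 = -9 dBV.

-9 dBV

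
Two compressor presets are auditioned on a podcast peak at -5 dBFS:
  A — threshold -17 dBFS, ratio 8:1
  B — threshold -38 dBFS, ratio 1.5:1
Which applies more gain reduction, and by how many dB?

A: 12 dB over, compressed to 1.5 dB over, so 10.5 dB of GR.
B: 33 dB over, compressed to 22 dB over, so 11 dB of GR.
Difference: 0.5 dB in favour of B.

B, by 0.5 dB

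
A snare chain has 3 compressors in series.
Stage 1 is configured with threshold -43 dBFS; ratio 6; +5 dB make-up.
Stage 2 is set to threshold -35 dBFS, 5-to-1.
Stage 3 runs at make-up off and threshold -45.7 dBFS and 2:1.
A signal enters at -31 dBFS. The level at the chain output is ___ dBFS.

-40.85 dBFS

Stage 1: 12 dB above -43 dBFS, reduced 6:1 to 2 dB above → -41 dBFS; +5 dB make-up → -36 dBFS.
Stage 2: below threshold (-36 ≤ -35); passes unchanged; output -36 dBFS.
Stage 3: 9.7 dB above -45.7 dBFS, reduced 2:1 to 4.85 dB above → -40.85 dBFS.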